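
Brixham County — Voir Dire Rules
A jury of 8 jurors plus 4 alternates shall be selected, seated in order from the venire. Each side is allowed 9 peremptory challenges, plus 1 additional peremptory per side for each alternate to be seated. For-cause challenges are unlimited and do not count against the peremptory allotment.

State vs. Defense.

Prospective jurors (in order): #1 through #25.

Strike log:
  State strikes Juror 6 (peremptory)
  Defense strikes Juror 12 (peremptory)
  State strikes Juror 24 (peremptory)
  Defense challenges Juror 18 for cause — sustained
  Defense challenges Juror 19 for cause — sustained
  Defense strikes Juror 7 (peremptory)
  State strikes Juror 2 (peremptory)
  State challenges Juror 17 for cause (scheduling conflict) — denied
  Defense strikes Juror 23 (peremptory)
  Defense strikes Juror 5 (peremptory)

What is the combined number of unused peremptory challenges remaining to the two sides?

State allotment: 9 base + 1 × 4 alternates = 13. Defense allotment: 9 base + 1 × 4 alternates = 13.
State peremptories used: #6, #24, #2 — 3 (the for-cause on #17 doesn't count).
Defense peremptories used: #12, #7, #23, #5 — 4 (for-cause on #18, #19 don't count).
Remaining: (13 − 3) + (13 − 4) = 19.

19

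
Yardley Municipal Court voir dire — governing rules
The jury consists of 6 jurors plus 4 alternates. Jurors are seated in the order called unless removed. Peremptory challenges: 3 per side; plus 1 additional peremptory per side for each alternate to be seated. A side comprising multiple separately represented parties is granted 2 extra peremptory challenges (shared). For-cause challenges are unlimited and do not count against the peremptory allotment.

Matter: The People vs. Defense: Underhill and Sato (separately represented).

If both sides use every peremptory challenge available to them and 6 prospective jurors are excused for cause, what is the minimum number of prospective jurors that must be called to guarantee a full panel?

32

Seats to fill: 6 + 4 alternates = 10.
Peremptories — The People: 3 + 1×4 = 7; Defense: 3 + 1×4 + 2 = 9; total 16.
For-cause removals: 6.
Minimum venire: 10 + 16 + 6 = 32.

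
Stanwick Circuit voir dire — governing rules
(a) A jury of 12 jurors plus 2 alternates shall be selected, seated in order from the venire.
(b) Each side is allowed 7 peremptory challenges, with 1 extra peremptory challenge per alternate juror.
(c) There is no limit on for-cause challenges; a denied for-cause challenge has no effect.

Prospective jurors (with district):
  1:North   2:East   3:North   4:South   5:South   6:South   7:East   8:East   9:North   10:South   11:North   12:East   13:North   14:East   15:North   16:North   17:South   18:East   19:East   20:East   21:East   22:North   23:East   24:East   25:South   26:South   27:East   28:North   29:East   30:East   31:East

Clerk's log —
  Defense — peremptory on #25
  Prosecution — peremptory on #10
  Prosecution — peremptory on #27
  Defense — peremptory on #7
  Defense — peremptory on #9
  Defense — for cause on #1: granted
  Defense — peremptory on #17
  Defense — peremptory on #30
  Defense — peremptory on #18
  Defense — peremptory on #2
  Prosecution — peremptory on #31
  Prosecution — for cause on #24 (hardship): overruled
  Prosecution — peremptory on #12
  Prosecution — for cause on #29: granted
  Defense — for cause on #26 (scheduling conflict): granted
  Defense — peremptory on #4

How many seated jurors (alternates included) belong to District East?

6

Removed: #1, #2, #4, #7, #9, #10, #12, #17, #18, #25, #26, #27, #29, #30, #31.
Seated (14 incl. alternates): #3, #5, #6, #8, #11, #13, #14, #15, #16, #19, #20, #21, #22, #23.
Of those, in District East: #8, #14, #19, #20, #21, #23 → 6.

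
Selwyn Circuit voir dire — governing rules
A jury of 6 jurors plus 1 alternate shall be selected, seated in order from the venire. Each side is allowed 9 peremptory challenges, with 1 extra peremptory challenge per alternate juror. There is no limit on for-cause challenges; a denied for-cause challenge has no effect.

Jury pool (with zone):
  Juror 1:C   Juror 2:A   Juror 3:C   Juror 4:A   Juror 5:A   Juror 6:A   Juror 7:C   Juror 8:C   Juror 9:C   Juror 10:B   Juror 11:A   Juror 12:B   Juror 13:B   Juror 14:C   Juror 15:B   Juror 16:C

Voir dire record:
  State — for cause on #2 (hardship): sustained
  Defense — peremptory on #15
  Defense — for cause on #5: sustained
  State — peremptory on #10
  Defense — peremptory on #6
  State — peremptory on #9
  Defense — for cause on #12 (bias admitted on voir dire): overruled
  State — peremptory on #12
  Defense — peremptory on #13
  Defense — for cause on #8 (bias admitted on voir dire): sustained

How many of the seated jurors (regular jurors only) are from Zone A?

2

Removed: #2, #5, #6, #8, #9, #10, #12, #13, #15.
Seated jurors 1–6: #1, #3, #4, #7, #11, #14 (alternates #16 not counted).
Of those, in Zone A: #4, #11 → 2.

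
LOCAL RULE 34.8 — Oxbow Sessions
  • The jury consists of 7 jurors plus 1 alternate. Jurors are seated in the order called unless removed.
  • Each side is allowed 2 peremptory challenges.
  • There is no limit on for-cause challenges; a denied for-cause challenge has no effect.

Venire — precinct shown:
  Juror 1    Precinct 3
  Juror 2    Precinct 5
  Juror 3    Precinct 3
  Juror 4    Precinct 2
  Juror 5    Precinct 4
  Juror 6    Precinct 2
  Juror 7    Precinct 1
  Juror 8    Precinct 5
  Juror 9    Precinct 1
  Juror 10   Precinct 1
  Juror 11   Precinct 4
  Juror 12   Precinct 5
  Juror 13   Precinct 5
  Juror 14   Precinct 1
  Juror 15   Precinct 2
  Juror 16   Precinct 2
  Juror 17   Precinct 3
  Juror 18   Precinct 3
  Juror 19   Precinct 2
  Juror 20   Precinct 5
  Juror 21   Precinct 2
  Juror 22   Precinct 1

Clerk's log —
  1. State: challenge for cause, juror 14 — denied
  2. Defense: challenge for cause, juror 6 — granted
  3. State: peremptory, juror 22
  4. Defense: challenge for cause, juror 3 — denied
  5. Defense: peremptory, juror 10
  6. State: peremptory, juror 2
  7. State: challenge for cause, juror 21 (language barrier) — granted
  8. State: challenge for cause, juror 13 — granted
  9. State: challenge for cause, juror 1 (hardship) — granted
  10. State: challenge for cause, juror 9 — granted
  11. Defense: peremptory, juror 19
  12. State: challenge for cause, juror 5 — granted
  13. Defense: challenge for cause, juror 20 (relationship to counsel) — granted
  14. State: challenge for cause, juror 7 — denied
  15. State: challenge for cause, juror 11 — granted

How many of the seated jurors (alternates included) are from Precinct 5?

2

Removed: #1, #2, #5, #6, #9, #10, #11, #13, #19, #20, #21, #22.
Seated (8 incl. alternates): #3, #4, #7, #8, #12, #14, #15, #16.
Of those, in Precinct 5: #8, #12 → 2.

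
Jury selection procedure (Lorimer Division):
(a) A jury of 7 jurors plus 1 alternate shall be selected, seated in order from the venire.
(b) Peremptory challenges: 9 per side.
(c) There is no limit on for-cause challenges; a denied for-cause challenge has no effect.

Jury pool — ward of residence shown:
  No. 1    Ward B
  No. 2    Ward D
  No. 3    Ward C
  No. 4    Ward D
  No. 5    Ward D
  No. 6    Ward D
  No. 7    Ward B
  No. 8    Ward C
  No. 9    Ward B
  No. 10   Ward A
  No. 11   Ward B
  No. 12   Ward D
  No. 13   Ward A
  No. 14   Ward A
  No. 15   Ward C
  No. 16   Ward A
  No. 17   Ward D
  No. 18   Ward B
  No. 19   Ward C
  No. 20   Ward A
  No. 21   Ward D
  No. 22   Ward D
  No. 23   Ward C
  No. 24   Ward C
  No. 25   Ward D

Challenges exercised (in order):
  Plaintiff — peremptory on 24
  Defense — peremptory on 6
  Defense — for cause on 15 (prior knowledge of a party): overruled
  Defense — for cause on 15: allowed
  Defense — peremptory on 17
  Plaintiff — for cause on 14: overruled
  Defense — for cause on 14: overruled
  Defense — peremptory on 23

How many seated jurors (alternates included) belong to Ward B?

3

Removed: #6, #15, #17, #23, #24.
Seated (8 incl. alternates): #1, #2, #3, #4, #5, #7, #8, #9.
Of those, in Ward B: #1, #7, #9 → 3.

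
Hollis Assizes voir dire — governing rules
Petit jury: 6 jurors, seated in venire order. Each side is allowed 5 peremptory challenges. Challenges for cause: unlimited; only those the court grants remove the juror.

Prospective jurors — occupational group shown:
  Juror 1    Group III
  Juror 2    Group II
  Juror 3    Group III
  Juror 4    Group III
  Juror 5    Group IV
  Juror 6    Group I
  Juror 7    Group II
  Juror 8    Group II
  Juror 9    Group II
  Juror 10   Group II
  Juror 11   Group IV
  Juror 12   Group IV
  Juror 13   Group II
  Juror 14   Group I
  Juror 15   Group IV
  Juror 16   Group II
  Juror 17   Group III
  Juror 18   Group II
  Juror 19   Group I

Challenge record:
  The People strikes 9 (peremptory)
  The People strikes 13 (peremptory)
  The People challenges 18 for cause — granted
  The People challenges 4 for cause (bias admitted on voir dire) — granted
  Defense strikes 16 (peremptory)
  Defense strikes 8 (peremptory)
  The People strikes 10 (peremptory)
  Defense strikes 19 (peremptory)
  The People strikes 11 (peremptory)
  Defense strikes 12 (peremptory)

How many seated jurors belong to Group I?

Removed: #4, #8, #9, #10, #11, #12, #13, #16, #18, #19.
Seated jurors 1–6: #1, #2, #3, #5, #6, #7.
Of those, in Group I: #6 → 1.

1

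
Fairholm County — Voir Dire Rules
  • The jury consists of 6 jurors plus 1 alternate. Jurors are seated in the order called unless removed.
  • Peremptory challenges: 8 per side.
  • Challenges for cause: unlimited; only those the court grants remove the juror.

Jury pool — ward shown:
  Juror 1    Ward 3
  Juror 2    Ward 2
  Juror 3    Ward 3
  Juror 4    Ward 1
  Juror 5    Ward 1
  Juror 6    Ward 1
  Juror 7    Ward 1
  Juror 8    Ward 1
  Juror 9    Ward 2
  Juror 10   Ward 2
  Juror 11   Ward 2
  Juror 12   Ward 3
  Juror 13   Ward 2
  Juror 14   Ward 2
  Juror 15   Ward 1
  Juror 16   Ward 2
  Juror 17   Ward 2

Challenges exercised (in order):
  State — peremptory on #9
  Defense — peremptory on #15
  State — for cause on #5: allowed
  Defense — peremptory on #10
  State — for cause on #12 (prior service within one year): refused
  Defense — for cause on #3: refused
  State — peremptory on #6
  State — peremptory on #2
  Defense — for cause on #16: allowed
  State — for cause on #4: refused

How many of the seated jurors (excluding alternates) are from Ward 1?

Removed: #2, #5, #6, #9, #10, #15, #16.
Seated jurors 1–6: #1, #3, #4, #7, #8, #11 (alternates #12 not counted).
Of those, in Ward 1: #4, #7, #8 → 3.

3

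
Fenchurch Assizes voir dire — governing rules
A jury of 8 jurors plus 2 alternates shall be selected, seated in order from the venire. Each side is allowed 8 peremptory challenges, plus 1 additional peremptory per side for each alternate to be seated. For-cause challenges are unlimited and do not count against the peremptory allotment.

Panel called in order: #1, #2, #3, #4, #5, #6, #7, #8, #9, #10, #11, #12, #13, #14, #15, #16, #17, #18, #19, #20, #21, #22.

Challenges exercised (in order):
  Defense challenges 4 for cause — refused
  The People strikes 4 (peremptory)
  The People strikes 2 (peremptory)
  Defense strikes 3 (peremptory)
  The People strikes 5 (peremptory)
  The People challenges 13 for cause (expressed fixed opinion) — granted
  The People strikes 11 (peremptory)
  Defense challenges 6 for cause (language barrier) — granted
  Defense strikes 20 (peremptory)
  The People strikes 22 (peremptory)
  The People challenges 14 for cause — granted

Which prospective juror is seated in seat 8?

16

Removed: #2, #3, #4, #5, #6, #11, #13, #14, #20, #22.
Seating in order: seats 1–8 → #1, #7, #8, #9, #10, #12, #15, #16; alternates → #17, #18.
So seat 8 is #16.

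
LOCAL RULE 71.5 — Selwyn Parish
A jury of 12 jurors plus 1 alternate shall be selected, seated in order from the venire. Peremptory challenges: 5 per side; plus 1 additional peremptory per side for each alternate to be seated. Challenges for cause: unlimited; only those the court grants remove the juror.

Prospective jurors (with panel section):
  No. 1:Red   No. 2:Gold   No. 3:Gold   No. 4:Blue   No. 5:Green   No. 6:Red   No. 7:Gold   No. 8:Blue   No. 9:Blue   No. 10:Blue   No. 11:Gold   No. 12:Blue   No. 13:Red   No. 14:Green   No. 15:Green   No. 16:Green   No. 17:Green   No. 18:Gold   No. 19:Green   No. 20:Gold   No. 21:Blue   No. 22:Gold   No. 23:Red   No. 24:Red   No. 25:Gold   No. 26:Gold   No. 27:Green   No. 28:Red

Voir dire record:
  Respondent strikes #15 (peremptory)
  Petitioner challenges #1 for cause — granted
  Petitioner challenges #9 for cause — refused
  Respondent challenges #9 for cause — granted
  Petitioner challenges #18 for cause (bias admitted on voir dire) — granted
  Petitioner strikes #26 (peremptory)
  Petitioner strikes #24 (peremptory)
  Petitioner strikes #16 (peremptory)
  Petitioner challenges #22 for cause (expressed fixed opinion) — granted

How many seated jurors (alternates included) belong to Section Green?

Removed: #1, #9, #15, #16, #18, #22, #24, #26.
Seated (13 incl. alternates): #2, #3, #4, #5, #6, #7, #8, #10, #11, #12, #13, #14, #17.
Of those, in Section Green: #5, #14, #17 → 3.

3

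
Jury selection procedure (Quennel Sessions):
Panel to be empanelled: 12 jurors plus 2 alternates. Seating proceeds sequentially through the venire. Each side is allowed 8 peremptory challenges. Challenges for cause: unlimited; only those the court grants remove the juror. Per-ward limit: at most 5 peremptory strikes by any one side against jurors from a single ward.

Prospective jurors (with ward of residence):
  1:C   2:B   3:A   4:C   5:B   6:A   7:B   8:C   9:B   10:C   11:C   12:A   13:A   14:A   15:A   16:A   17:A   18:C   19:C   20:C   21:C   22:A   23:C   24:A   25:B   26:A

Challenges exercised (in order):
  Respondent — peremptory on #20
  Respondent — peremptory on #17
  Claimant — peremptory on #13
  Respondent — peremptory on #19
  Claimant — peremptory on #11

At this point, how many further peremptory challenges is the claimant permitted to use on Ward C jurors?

Claimant peremptories so far: #13, #11 — 2 of 8 used, 6 left overall.
Against Ward C: #11 — 1 used; per-ward cap 5 leaves 4.
Binding limit: min(6, 4) = 4.

4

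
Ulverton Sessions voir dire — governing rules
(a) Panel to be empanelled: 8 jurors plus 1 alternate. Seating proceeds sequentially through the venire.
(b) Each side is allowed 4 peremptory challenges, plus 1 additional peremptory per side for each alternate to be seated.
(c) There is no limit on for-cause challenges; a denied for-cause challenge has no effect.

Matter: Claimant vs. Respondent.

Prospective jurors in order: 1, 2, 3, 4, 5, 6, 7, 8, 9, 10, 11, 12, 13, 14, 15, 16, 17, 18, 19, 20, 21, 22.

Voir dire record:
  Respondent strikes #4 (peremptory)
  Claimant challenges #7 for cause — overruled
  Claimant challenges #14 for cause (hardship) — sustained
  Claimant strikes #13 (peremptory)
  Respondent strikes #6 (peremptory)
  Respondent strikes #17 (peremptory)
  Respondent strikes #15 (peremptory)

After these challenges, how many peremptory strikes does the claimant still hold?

Claimant allotment: 4 base + 1 × 1 alternate = 5.
Claimant peremptories used: #13 — 1 (for-cause on #7, #14 don't count).
Remaining: 5 − 1 = 4.

4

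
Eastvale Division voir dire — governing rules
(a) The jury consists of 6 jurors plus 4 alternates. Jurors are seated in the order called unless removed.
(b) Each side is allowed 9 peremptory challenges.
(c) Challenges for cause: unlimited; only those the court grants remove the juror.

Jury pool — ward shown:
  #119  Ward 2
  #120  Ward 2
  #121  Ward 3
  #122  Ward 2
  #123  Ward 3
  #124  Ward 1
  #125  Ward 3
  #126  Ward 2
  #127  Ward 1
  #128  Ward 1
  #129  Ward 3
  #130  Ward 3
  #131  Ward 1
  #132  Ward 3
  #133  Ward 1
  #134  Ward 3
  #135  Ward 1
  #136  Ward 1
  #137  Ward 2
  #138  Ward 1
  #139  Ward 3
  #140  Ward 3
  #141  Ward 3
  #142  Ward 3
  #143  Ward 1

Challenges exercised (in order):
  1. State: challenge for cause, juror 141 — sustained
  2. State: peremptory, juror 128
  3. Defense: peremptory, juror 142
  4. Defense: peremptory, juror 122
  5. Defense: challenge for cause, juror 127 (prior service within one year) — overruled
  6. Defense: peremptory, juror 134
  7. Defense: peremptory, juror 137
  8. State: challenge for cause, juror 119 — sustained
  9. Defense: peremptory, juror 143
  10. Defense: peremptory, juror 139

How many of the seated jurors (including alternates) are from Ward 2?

2

Removed: #119, #122, #128, #134, #137, #139, #141, #142, #143.
Seated (10 incl. alternates): #120, #121, #123, #124, #125, #126, #127, #129, #130, #131.
Of those, in Ward 2: #120, #126 → 2.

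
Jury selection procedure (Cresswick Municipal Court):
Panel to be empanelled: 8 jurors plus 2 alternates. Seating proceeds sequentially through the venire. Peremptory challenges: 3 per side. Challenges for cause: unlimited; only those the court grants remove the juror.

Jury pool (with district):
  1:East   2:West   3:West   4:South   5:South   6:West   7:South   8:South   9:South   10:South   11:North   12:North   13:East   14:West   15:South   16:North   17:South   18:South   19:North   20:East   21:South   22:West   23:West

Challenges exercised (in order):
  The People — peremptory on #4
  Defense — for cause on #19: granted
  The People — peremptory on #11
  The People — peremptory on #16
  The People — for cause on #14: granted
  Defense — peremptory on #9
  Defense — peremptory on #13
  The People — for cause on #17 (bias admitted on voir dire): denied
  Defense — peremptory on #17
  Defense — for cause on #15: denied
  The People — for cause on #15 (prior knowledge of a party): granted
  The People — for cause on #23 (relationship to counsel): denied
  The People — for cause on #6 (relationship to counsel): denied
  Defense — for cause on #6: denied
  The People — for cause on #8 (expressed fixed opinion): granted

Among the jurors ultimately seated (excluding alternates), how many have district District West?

3

Removed: #4, #8, #9, #11, #13, #14, #15, #16, #17, #19.
Seated jurors 1–8: #1, #2, #3, #5, #6, #7, #10, #12 (alternates #18, #20 not counted).
Of those, in District West: #2, #3, #6 → 3.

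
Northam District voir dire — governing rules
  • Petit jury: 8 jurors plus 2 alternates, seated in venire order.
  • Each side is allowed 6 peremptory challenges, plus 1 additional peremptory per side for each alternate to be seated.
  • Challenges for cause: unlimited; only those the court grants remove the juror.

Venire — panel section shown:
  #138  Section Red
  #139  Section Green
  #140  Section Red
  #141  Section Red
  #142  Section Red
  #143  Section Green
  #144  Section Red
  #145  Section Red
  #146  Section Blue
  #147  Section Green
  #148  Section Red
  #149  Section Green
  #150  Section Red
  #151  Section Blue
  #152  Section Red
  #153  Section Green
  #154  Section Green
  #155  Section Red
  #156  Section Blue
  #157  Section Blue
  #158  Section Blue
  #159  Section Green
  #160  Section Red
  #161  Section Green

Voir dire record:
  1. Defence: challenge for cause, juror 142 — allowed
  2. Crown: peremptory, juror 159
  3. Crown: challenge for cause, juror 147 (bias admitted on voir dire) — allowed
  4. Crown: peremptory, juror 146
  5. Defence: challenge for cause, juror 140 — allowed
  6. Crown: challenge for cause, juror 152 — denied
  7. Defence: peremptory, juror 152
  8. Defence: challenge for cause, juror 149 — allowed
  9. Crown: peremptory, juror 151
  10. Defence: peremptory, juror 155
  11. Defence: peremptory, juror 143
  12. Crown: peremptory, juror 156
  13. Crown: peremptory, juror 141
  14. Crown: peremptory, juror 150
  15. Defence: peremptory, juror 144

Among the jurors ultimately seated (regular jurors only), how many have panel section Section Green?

Removed: #140, #141, #142, #143, #144, #146, #147, #149, #150, #151, #152, #155, #156, #159.
Seated jurors 1–8: #138, #139, #145, #148, #153, #154, #157, #158 (alternates #160, #161 not counted).
Of those, in Section Green: #139, #153, #154 → 3.

3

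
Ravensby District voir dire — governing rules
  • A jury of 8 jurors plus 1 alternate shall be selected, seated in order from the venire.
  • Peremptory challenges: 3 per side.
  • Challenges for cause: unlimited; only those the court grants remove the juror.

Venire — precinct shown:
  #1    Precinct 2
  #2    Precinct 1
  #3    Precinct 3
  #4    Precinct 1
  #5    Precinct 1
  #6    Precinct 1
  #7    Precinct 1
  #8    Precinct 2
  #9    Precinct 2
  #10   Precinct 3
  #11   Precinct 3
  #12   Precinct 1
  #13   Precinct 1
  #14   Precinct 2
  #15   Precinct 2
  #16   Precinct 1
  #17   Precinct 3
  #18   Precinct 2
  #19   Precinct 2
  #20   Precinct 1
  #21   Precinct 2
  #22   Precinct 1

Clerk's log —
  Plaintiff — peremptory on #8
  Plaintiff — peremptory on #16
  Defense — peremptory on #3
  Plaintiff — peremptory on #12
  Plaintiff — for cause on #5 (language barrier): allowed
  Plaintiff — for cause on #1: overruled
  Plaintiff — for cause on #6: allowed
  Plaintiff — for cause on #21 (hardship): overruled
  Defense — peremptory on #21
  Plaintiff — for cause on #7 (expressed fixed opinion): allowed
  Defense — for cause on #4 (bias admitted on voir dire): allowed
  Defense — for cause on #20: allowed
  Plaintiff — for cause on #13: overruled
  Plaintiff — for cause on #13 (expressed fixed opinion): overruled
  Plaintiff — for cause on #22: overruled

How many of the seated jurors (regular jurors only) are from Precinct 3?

Removed: #3, #4, #5, #6, #7, #8, #12, #16, #20, #21.
Seated jurors 1–8: #1, #2, #9, #10, #11, #13, #14, #15 (alternates #17 not counted).
Of those, in Precinct 3: #10, #11 → 2.

2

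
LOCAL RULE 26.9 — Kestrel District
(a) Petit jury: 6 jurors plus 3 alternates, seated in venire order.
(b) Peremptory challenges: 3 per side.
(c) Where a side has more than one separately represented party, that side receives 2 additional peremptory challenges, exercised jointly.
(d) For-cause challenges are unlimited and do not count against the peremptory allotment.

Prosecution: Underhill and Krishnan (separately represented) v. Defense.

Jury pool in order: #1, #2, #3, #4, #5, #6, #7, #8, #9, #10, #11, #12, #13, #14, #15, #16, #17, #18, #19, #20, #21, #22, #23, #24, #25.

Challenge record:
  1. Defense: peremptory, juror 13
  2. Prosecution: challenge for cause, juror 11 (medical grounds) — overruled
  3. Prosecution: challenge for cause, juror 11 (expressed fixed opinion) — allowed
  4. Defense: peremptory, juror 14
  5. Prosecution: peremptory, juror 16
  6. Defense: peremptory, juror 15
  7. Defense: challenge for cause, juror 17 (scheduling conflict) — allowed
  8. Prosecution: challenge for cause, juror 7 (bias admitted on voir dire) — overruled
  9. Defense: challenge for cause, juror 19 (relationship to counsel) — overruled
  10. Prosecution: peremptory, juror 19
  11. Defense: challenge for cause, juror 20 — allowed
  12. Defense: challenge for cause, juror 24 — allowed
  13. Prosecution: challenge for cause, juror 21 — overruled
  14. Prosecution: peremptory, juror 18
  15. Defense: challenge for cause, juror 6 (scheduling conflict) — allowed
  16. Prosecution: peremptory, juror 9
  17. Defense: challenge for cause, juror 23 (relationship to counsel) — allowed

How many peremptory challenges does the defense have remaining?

0

Defense allotment: 3.
Defense peremptories used: #13, #14, #15 — 3 (for-cause on #17, #19, #20, #24, #6, #23 don't count).
Remaining: 3 − 3 = 0.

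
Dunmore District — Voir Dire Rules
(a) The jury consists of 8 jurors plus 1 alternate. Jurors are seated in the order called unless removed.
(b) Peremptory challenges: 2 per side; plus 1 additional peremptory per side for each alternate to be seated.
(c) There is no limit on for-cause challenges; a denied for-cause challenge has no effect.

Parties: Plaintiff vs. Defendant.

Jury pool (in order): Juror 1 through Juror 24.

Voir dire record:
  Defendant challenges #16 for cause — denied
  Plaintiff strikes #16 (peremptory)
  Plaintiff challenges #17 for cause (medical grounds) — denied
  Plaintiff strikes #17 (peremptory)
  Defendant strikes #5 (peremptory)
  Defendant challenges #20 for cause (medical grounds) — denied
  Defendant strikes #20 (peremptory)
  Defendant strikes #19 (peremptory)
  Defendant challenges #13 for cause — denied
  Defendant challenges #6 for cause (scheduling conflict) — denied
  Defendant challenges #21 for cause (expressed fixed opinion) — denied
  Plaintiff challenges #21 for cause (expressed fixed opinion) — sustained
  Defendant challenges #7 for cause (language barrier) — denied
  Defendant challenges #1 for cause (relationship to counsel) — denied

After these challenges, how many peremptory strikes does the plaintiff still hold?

1

Plaintiff allotment: 2 base + 1 × 1 alternate = 3.
Plaintiff peremptories used: #16, #17 — 2 (for-cause on #17, #21 don't count).
Remaining: 3 − 2 = 1.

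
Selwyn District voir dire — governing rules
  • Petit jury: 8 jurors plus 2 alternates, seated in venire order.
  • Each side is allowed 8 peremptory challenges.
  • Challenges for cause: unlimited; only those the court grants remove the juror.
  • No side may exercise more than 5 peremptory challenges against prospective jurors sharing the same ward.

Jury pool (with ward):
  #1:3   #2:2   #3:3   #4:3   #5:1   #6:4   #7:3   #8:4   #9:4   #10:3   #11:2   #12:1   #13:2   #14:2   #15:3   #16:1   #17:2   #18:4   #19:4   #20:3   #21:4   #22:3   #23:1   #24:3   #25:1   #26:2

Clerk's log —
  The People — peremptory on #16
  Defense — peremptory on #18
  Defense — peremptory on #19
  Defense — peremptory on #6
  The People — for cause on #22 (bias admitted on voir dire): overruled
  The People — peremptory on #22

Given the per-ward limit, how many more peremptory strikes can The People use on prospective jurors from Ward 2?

The People peremptories so far: #16, #22 — 2 of 8 used, 6 left overall.
Against Ward 2: none yet — per-ward cap 5 leaves 5.
Binding limit: min(6, 5) = 5.

5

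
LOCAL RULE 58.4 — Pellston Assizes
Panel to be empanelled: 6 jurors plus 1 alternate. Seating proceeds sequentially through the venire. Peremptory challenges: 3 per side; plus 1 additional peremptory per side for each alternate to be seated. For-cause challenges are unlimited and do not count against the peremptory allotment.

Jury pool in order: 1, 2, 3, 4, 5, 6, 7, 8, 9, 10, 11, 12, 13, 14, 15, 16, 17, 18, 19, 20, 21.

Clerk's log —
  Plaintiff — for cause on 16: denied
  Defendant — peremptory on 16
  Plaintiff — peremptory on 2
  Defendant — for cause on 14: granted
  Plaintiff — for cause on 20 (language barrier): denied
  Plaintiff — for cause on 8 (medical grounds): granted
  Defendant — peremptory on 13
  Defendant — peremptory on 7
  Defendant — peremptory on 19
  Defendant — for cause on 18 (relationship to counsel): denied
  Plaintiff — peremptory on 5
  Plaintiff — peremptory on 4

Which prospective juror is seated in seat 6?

Removed: #2, #4, #5, #7, #8, #13, #14, #16, #19. (#18, #20 stay — for-cause denied.)
Seating in order: seats 1–6 → #1, #3, #6, #9, #10, #11; alternates → #12.
So seat 6 is #11.

11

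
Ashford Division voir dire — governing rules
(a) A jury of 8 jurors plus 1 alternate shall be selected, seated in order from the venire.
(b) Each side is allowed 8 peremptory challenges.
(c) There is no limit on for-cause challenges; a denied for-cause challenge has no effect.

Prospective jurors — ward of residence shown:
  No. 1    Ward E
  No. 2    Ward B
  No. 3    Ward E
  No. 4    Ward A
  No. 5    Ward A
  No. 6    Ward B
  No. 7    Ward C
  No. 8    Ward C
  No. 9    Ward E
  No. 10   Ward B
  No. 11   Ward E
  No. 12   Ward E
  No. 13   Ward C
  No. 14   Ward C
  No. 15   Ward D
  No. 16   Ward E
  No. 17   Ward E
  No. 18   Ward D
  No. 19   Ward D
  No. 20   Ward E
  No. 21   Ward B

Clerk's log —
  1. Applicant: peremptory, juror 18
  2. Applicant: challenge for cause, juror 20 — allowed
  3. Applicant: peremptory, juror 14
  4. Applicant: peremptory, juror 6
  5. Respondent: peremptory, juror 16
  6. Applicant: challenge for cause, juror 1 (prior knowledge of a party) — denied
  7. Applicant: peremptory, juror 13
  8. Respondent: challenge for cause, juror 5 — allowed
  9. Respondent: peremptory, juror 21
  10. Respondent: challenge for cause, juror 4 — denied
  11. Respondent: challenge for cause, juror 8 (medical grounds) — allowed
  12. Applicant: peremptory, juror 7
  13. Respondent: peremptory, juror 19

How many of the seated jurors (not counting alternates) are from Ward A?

Removed: #5, #6, #7, #8, #13, #14, #16, #18, #19, #20, #21.
Seated jurors 1–8: #1, #2, #3, #4, #9, #10, #11, #12 (alternates #15 not counted).
Of those, in Ward A: #4 → 1.

1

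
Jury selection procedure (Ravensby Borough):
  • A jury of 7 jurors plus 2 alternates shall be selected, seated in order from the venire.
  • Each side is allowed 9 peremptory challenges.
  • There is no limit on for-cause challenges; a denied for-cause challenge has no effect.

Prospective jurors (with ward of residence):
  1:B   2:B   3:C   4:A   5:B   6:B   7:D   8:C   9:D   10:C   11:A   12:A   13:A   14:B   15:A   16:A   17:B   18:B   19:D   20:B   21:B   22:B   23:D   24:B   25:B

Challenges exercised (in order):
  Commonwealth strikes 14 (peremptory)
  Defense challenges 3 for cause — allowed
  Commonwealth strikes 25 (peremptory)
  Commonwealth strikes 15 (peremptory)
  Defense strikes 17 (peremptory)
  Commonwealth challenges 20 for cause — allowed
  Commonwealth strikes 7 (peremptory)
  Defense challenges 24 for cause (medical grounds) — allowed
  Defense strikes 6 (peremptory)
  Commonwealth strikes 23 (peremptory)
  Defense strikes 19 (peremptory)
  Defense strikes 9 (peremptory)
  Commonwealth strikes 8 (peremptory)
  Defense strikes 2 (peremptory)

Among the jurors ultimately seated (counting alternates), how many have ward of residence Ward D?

Removed: #2, #3, #6, #7, #8, #9, #14, #15, #17, #19, #20, #23, #24, #25.
Seated (9 incl. alternates): #1, #4, #5, #10, #11, #12, #13, #16, #18.
None of those are in Ward D → 0.

0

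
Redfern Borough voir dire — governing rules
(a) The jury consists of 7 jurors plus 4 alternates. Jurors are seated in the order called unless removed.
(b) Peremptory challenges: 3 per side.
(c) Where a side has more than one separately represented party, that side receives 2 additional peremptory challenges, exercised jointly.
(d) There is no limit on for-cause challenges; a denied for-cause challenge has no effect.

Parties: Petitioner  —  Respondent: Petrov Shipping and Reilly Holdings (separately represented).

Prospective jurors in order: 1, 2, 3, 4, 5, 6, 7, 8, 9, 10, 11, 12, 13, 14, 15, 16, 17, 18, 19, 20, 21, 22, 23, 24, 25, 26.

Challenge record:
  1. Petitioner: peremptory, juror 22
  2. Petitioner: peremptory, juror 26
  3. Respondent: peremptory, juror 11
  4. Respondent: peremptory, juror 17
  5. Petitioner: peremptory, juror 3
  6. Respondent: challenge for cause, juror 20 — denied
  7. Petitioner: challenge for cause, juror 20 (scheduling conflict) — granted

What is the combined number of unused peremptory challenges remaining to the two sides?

Petitioner allotment: 3. Respondent allotment: 3 base + 2 multi-party = 5.
Petitioner peremptories used: #22, #26, #3 — 3 (the for-cause on #20 doesn't count).
Respondent peremptories used: #11, #17 — 2 (the for-cause on #20 doesn't count).
Remaining: (3 − 3) + (5 − 2) = 3.

3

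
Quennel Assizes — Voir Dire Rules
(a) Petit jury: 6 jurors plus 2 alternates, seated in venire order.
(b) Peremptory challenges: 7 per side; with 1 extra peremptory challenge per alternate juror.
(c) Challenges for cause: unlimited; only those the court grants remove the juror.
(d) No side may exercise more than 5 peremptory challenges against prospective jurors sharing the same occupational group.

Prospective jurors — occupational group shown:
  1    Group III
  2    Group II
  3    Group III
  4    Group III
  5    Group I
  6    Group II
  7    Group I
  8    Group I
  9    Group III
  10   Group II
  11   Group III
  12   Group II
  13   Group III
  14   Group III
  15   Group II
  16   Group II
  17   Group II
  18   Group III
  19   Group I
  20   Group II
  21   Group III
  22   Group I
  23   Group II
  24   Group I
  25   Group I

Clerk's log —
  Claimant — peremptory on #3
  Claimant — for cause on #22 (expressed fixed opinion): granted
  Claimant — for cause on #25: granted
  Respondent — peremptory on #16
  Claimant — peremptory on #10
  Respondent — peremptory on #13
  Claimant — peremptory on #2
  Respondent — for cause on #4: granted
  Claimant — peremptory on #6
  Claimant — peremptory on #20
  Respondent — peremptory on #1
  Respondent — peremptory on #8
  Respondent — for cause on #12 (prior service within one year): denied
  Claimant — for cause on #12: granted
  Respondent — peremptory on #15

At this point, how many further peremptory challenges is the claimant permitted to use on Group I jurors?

Claimant peremptories so far: #3, #10, #2, #6, #20 — 5 of 9 used, 4 left overall.
Against Group I: none yet — per-group cap 5 leaves 5.
Binding limit: min(4, 5) = 4.

4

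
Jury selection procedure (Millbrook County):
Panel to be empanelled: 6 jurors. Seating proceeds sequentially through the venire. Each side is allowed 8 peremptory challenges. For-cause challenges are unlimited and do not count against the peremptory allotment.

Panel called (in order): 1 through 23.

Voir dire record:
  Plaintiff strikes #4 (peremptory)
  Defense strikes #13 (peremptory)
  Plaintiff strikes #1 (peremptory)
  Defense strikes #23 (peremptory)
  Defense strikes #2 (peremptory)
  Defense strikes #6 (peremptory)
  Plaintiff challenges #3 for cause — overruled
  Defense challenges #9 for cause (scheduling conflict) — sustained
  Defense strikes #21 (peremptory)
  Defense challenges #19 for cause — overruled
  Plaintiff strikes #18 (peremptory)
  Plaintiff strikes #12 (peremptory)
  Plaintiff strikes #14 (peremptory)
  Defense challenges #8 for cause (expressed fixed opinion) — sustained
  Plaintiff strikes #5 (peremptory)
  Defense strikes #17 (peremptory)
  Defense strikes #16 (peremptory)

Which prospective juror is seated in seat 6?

19

Removed: #1, #2, #4, #5, #6, #8, #9, #12, #13, #14, #16, #17, #18, #21, #23. (#3, #19 stay — for-cause denied.)
Filling seats in venire order through position 6: #3, #7, #10, #11, #15, #19.
So seat 6 is #19.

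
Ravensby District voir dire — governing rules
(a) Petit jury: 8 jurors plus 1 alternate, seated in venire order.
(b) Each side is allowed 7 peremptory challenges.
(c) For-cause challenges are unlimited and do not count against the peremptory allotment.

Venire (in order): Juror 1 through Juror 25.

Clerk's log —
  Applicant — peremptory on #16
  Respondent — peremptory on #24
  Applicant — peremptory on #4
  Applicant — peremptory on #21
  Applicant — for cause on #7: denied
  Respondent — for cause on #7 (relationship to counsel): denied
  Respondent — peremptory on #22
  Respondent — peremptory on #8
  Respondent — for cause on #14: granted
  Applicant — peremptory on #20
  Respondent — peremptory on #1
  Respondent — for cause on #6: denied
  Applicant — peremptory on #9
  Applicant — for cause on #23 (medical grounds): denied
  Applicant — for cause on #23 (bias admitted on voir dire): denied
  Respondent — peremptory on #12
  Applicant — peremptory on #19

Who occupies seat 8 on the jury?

13

Removed: #1, #4, #8, #9, #12, #14, #16, #19, #20, #21, #22, #24. (#6, #7, #23 stay — for-cause denied.)
Seating in order: seats 1–8 → #2, #3, #5, #6, #7, #10, #11, #13; alternates → #15.
So seat 8 is #13.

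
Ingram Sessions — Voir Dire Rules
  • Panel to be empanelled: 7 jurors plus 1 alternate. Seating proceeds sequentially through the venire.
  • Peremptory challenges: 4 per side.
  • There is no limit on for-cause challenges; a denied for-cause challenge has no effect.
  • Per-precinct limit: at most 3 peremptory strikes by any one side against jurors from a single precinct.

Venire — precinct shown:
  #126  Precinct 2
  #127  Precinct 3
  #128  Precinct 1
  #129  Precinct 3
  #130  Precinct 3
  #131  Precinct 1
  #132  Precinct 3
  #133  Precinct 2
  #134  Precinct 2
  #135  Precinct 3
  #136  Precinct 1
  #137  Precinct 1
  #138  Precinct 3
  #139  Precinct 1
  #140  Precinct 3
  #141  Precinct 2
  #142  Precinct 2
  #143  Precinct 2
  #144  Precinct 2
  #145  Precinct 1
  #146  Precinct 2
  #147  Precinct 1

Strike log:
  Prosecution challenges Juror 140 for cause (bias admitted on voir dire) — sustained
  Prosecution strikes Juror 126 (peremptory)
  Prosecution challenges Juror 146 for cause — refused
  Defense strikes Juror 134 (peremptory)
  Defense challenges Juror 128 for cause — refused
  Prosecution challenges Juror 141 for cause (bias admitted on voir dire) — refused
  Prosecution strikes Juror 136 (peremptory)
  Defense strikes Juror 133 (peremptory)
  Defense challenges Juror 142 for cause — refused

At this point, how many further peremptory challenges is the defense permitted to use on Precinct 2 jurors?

Defense peremptories so far: #134, #133 — 2 of 4 used, 2 left overall.
Against Precinct 2: #134, #133 — 2 used; per-precinct cap 3 leaves 1.
Binding limit: min(2, 1) = 1.

1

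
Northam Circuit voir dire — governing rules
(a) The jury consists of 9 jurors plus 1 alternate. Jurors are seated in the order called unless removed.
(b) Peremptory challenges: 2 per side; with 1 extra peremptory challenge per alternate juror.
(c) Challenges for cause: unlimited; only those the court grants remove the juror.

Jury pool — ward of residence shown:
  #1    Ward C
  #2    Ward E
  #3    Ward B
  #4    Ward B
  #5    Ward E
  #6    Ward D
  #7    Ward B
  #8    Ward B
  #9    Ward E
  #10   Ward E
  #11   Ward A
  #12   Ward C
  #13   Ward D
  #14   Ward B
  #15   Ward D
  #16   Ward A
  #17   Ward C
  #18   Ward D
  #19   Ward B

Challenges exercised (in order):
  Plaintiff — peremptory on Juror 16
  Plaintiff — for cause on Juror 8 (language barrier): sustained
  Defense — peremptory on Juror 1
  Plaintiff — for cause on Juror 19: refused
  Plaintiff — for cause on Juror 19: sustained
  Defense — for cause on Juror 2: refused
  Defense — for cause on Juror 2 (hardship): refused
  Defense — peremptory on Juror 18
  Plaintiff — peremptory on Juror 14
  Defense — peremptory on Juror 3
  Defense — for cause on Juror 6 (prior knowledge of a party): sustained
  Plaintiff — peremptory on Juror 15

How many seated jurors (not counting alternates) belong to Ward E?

Removed: #1, #3, #6, #8, #14, #15, #16, #18, #19.
Seated jurors 1–9: #2, #4, #5, #7, #9, #10, #11, #12, #13 (alternates #17 not counted).
Of those, in Ward E: #2, #5, #9, #10 → 4.

4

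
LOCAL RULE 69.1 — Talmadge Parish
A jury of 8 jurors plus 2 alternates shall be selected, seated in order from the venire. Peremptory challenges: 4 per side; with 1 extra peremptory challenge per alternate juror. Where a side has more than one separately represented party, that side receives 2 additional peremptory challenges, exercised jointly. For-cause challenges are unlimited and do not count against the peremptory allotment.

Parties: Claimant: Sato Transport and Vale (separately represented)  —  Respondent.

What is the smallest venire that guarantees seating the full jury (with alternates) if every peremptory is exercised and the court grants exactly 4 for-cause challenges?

28

Seats to fill: 8 + 2 alternates = 10.
Peremptories — Claimant: 4 + 1×2 + 2 = 8; Respondent: 4 + 1×2 = 6; total 14.
For-cause removals: 4.
Minimum venire: 10 + 14 + 4 = 28.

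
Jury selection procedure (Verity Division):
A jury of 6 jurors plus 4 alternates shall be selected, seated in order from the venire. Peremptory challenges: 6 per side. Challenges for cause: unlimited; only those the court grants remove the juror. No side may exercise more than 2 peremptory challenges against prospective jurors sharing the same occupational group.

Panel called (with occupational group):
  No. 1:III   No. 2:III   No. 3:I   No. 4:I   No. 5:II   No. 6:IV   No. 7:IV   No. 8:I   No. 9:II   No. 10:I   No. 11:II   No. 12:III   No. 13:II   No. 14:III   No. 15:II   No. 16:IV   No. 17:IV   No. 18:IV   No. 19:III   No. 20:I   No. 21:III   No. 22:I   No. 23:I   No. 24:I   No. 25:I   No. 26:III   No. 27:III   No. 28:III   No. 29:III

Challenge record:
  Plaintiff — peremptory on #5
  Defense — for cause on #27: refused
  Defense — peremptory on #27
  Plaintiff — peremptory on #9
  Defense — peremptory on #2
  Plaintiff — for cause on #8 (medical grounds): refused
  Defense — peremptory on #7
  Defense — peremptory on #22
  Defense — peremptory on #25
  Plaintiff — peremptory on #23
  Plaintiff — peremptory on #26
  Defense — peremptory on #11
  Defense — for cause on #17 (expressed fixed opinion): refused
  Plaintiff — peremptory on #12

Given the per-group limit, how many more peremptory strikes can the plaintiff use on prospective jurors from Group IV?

1

Plaintiff peremptories so far: #5, #9, #23, #26, #12 — 5 of 6 used, 1 left overall.
Against Group IV: none yet — per-group cap 2 leaves 2.
Binding limit: min(1, 2) = 1.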